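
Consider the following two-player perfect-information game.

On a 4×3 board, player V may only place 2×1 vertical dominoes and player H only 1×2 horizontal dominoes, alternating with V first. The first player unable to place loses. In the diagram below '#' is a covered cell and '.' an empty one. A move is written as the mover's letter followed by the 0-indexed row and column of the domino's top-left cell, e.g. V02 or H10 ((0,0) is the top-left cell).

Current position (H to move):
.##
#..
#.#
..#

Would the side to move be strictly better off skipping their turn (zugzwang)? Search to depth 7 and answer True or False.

zugzwang(.##/#../#.#/..#, H) = True

p1 H@[.##/#../#.#/..#]: H11[.##/###/#.#/..#]-1* H30[.##/#../#.#/###]-1
p2 V@[.##/###/#.#/..#]: V21[.##/###/###/.##]+1*
p3 H@[.##/###/###/.##] terminal -1; root [.##/#../#.#/..#] d7
if H skipped the turn, V would face:
~ p1 V@[.##/#../#.#/..#]: V11[.##/##./###/..#]-1* V21[.##/#../###/.##]-1
~ p2 H@[.##/##./###/..#]: H30[.##/##./###/###]+1*
~ p3 V@[.##/##./###/###] terminal -1; root [.##/#../#.#/..#] d7
compare (H): move=-1 vs pass=+1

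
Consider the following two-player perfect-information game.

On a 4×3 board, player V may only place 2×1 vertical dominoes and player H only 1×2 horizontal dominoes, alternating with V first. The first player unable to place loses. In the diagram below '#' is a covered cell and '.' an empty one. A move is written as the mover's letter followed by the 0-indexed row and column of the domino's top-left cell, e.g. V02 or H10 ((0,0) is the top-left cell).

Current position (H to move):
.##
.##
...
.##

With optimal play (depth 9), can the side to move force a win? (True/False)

ply 1, H at .##/.##/.../.## | H20=-1→.##/.##/##./.##*; H21=-1→.##/.##/.##/.##
ply 2, V at .##/.##/##./.## | V00=+1→###/###/##./.##*
ply 3: ###/###/##./.## is terminal -1 (H); from .##/.##/.../.## depth 9

H winning at [.##/.##/.../.##]: False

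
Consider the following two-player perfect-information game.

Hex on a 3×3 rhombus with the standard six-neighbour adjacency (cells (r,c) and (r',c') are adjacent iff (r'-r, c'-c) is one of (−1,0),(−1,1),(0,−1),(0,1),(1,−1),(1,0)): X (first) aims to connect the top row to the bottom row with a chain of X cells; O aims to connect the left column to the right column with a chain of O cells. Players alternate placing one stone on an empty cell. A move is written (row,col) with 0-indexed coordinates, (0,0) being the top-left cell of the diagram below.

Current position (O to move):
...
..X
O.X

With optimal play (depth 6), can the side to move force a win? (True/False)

p1 O@[.../..X/O.X]: (0,0)[O../..X/O.X]-1 (0,1)[.O./..X/O.X]-1 (0,2)[..O/..X/O.X]+1* (1,0)[.../O.X/O.X]-1 (1,1)[.../.OX/O.X]-1 (2,1)[.../..X/OOX]-1
p2 X@[..O/..X/O.X]: (0,0)[X.O/..X/O.X]-1* (0,1)[.XO/..X/O.X]-1 (1,0)[..O/X.X/O.X]-1 (1,1)[..O/.XX/O.X]-1 (2,1)[..O/..X/OXX]-1
p3 O@[X.O/..X/O.X]: (0,1)[XOO/..X/O.X]+1* (1,0)[X.O/O.X/O.X]+1 (1,1)[X.O/.OX/O.X]+1 (2,1)[X.O/..X/OOX]-1
p4 X@[XOO/..X/O.X]: (1,0)[XOO/X.X/O.X]-1* (1,1)[XOO/.XX/O.X]-1 (2,1)[XOO/..X/OXX]-1
p5 O@[XOO/X.X/O.X]: (1,1)[XOO/XOX/O.X]+1* (2,1)[XOO/X.X/OOX]-1
p6 X@[XOO/XOX/O.X] terminal -1; root [.../..X/O.X] d6

O winning at [.../..X/O.X]: True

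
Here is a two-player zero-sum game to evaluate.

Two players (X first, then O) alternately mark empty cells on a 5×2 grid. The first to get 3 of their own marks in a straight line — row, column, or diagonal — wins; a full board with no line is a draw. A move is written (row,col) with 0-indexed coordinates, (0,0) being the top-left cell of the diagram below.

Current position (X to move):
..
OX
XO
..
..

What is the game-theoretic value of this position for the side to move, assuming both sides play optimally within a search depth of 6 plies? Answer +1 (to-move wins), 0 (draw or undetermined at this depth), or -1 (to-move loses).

value(../OX/XO/../.., X) = 0

ply 1, X at ../OX/XO/../.. | (0,0)=+0→X./OX/XO/../..*; (0,1)=+0→.X/OX/XO/../..; (3,0)=+0→../OX/XO/X./..; (3,1)=+0→../OX/XO/.X/..; (4,0)=+0→../OX/XO/../X.; (4,1)=+0→../OX/XO/../.X
ply 2, O at X./OX/XO/../.. | (0,1)=+0→XO/OX/XO/../..*; (3,0)=+0→X./OX/XO/O./..; (3,1)=+0→X./OX/XO/.O/..; (4,0)=+0→X./OX/XO/../O.; (4,1)=+0→X./OX/XO/../.O
ply 3, X at XO/OX/XO/../.. | (3,0)=+0→XO/OX/XO/X./..*; (3,1)=+0→XO/OX/XO/.X/..; (4,0)=+0→XO/OX/XO/../X.; (4,1)=+0→XO/OX/XO/../.X
ply 4, O at XO/OX/XO/X./.. | (3,1)=-1→XO/OX/XO/XO/..; (4,0)=+0→XO/OX/XO/X./O.*; (4,1)=-1→XO/OX/XO/X./.O
ply 5, X at XO/OX/XO/X./O. | (3,1)=+0→XO/OX/XO/XX/O.*; (4,1)=+0→XO/OX/XO/X./OX
ply 6, O at XO/OX/XO/XX/O. | (4,1)=+0→XO/OX/XO/XX/OO*
ply 7: XO/OX/XO/XX/OO is terminal +0 (X); from ../OX/XO/../.. depth 6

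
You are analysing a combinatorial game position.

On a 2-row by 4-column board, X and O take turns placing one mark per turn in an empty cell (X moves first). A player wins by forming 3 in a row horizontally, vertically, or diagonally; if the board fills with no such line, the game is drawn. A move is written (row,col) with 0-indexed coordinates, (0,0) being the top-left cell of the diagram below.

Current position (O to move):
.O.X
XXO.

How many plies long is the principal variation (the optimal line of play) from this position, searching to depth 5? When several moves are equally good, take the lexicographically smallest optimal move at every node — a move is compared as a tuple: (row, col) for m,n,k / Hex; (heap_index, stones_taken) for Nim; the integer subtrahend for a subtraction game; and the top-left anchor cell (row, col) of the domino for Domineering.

PV length from [.O.X/XXO.]: 3 plies

ply 1, O at .O.X/XXO. | (0,0)=+0→OO.X/XXO.*; (0,2)=+0→.OOX/XXO.; (1,3)=+0→.O.X/XXOO
ply 2, X at OO.X/XXO. | (0,2)=+0→OOXX/XXO.*; (1,3)=-1→OO.X/XXOX
ply 3, O at OOXX/XXO. | (1,3)=+0→OOXX/XXOO*
ply 4: OOXX/XXOO is terminal +0 (X); from .O.X/XXO. depth 5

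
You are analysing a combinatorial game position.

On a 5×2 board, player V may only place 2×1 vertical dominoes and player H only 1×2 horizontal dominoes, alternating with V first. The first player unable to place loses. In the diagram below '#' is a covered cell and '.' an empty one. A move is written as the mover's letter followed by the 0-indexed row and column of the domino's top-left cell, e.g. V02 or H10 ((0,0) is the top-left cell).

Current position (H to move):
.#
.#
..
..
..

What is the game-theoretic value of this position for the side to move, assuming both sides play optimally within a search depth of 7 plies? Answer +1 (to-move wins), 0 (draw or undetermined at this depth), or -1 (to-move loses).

value(.#/.#/../../.., H) = +1

ply 1, H at .#/.#/../../.. | H20=-1→.#/.#/##/../..; H30=+1→.#/.#/../##/..*; H40=-1→.#/.#/../../##
ply 2, V at .#/.#/../##/.. | V00=-1→##/##/../##/..*; V10=-1→.#/##/#./##/..
ply 3, H at ##/##/../##/.. | H20=+1→##/##/##/##/..*; H40=+1→##/##/../##/##
ply 4: ##/##/##/##/.. is terminal -1 (V); from .#/.#/../../.. depth 7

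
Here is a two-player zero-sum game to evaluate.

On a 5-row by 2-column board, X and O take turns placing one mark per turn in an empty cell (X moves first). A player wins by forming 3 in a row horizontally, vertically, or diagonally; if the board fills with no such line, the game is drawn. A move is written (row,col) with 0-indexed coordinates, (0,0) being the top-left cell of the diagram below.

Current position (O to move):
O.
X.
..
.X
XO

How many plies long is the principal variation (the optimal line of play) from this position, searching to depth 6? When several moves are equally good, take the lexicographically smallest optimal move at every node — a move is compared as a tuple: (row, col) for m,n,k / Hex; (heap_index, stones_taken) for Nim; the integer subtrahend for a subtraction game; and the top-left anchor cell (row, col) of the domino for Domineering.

[O./X./../.X/XO] O move#1: (0,1):+0/OO/X./../.X/XO*, (1,1):+0/O./XO/../.X/XO, (2,0):+0/O./X./O./.X/XO, (2,1):+0/O./X./.O/.X/XO, (3,0):+0/O./X./../OX/XO
[OO/X./../.X/XO] X move#2: (1,1):+0/OO/XX/../.X/XO*, (2,0):+0/OO/X./X./.X/XO, (2,1):+0/OO/X./.X/.X/XO, (3,0):+0/OO/X./../XX/XO
[OO/XX/../.X/XO] O move#3: (2,0):-1/OO/XX/O./.X/XO, (2,1):+0/OO/XX/.O/.X/XO*, (3,0):-1/OO/XX/../OX/XO
[OO/XX/.O/.X/XO] X move#4: (2,0):+0/OO/XX/XO/.X/XO*, (3,0):+0/OO/XX/.O/XX/XO
[OO/XX/XO/.X/XO] O move#5: (3,0):+0/OO/XX/XO/OX/XO*
[OO/XX/XO/OX/XO] end (terminal +0, X#6); searched O./X./../.X/XO to 6

PV length from [O./X./../.X/XO]: 5 plies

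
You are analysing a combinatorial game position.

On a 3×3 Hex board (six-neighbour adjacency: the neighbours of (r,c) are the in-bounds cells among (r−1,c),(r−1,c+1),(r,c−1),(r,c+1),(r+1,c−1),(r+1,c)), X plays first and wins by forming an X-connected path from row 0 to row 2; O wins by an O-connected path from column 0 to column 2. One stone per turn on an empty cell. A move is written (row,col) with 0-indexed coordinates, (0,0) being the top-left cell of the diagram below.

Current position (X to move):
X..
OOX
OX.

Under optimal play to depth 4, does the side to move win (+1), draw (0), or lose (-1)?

[X../OOX/OX.] X move#1: (0,1):-1/XX./OOX/OX., (0,2):+1/X.X/OOX/OX.*, (2,2):-1/X../OOX/OXX
[X.X/OOX/OX.] end (terminal -1, O#2); searched X../OOX/OX. to 4

value(X../OOX/OX., X) = +1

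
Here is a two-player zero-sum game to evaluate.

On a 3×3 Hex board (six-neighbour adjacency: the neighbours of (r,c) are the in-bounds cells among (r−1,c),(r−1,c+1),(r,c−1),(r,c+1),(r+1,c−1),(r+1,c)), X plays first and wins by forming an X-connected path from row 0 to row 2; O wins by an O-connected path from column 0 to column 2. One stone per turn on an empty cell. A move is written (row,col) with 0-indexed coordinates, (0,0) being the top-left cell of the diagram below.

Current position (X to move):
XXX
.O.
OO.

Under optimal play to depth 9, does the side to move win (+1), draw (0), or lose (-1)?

p1 X@[XXX/.O./OO.]: (1,0)[XXX/XO./OO.]-1* (1,2)[XXX/.OX/OO.]-1 (2,2)[XXX/.O./OOX]-1
p2 O@[XXX/XO./OO.]: (1,2)[XXX/XOO/OO.]+1* (2,2)[XXX/XO./OOO]+1
p3 X@[XXX/XOO/OO.] terminal -1; root [XXX/.O./OO.] d9

value(XXX/.O./OO., X) = -1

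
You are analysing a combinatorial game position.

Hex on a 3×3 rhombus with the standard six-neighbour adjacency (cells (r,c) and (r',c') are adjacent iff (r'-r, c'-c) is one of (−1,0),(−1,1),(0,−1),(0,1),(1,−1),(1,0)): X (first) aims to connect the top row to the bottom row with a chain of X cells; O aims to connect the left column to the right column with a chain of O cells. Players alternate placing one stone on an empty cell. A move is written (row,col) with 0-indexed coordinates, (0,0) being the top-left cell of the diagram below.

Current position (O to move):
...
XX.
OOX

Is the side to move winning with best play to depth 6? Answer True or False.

O winning at [.../XX./OOX]: True

[.../XX./OOX] O move#1: (0,0):-1/O../XX./OOX, (0,1):-1/.O./XX./OOX, (0,2):-1/..O/XX./OOX, (1,2):+1/.../XXO/OOX*
[.../XXO/OOX] end (terminal -1, X#2); searched .../XX./OOX to 6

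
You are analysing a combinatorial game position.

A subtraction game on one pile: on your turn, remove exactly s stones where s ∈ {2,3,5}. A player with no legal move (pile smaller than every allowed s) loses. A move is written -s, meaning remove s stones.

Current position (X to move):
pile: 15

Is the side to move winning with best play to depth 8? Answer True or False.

X winning at [15]: False

ply 1, X at 15 | -2=-1→13*; -3=-1→12; -5=-1→10
ply 2, O at 13 | -2=-1→11; -3=-1→10; -5=+1→8*
ply 3, X at 8 | -2=-1→6*; -3=-1→5; -5=-1→3
ply 4, O at 6 | -2=-1→4; -3=-1→3; -5=+1→1*
ply 5: 1 is terminal -1 (X); from 15 depth 8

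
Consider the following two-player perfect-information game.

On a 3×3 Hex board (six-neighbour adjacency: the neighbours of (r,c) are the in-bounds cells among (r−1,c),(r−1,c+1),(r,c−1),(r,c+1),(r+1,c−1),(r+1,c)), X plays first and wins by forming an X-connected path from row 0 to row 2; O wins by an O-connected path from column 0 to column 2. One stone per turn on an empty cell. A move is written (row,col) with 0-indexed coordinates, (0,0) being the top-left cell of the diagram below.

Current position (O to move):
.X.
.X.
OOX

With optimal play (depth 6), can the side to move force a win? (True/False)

p1 O@[.X./.X./OOX]: (0,0)[OX./.X./OOX]-1 (0,2)[.XO/.X./OOX]-1 (1,0)[.X./OX./OOX]-1 (1,2)[.X./.XO/OOX]+1*
p2 X@[.X./.XO/OOX] terminal -1; root [.X./.X./OOX] d6

O winning at [.X./.X./OOX]: True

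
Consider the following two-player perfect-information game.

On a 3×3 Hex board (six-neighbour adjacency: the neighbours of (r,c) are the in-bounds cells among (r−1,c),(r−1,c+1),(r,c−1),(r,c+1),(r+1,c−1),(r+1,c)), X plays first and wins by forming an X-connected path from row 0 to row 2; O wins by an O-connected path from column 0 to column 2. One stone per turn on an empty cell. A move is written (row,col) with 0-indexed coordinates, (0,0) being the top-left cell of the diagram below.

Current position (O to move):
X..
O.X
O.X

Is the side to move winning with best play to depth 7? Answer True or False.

O winning at [X../O.X/O.X]: True

ply 1, O at X../O.X/O.X | (0,1)=-1→XO./O.X/O.X; (0,2)=+1→X.O/O.X/O.X*; (1,1)=-1→X../OOX/O.X; (2,1)=-1→X../O.X/OOX
ply 2, X at X.O/O.X/O.X | (0,1)=-1→XXO/O.X/O.X*; (1,1)=-1→X.O/OXX/O.X; (2,1)=-1→X.O/O.X/OXX
ply 3, O at XXO/O.X/O.X | (1,1)=+1→XXO/OOX/O.X*; (2,1)=-1→XXO/O.X/OOX
ply 4: XXO/OOX/O.X is terminal -1 (X); from X../O.X/O.X depth 7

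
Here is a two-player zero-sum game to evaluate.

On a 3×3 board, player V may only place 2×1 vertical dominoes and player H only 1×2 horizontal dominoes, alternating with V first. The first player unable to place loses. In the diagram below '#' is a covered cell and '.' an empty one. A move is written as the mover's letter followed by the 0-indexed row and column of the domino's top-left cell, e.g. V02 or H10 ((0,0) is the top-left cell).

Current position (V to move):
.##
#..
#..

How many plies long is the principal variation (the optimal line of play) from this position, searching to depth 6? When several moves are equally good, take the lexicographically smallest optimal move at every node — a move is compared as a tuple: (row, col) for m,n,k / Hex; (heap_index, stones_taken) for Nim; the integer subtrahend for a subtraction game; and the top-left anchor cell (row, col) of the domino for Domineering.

ply 1, V at .##/#../#.. | V11=+1→.##/##./##.*; V12=+1→.##/#.#/#.#
ply 2: .##/##./##. is terminal -1 (H); from .##/#../#.. depth 6

PV length from [.##/#../#..]: 1 ply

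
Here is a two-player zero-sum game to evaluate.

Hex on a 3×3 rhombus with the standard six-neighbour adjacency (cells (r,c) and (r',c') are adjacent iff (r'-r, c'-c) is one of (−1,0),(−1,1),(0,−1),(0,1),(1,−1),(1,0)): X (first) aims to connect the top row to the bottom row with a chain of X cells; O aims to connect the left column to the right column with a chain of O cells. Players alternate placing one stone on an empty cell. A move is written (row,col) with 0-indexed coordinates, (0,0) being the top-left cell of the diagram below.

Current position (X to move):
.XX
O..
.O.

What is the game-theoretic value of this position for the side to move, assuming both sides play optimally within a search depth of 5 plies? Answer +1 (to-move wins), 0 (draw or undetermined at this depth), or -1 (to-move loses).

value(.XX/O../.O., X) = -1

ply 1, X at .XX/O../.O. | (0,0)=-1→XXX/O../.O.*; (1,1)=-1→.XX/OX./.O.; (1,2)=-1→.XX/O.X/.O.; (2,0)=-1→.XX/O../XO.; (2,2)=-1→.XX/O../.OX
ply 2, O at XXX/O../.O. | (1,1)=+1→XXX/OO./.O.*; (1,2)=+1→XXX/O.O/.O.; (2,0)=+1→XXX/O../OO.; (2,2)=+1→XXX/O../.OO
ply 3, X at XXX/OO./.O. | (1,2)=-1→XXX/OOX/.O.*; (2,0)=-1→XXX/OO./XO.; (2,2)=-1→XXX/OO./.OX
ply 4, O at XXX/OOX/.O. | (2,0)=-1→XXX/OOX/OO.; (2,2)=+1→XXX/OOX/.OO*
ply 5: XXX/OOX/.OO is terminal -1 (X); from .XX/O../.O. depth 5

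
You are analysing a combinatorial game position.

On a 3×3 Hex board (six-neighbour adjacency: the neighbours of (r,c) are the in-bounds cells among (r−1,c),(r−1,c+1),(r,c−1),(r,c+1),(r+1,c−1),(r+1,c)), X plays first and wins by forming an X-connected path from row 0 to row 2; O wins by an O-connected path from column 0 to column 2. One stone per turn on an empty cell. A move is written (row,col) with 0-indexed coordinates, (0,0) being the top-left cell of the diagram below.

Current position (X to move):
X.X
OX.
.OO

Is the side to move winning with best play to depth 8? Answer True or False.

ply 1, X at X.X/OX./.OO | (0,1)=-1→XXX/OX./.OO; (1,2)=-1→X.X/OXX/.OO; (2,0)=+1→X.X/OX./XOO*
ply 2: X.X/OX./XOO is terminal -1 (O); from X.X/OX./.OO depth 8

X winning at [X.X/OX./.OO]: True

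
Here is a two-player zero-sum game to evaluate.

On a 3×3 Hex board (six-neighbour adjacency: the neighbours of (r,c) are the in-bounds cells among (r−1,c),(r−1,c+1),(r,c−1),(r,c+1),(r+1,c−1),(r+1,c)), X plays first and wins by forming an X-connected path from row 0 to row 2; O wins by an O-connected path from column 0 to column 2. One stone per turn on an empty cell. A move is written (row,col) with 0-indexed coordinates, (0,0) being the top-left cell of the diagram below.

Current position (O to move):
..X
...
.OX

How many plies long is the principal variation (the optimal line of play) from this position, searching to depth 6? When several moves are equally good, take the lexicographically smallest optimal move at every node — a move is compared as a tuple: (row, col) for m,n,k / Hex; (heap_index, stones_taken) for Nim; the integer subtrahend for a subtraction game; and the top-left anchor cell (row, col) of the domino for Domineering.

p1 O@[..X/.../.OX]: (0,0)[O.X/.../.OX]-1* (0,1)[.OX/.../.OX]-1 (1,0)[..X/O../.OX]-1 (1,1)[..X/.O./.OX]-1 (1,2)[..X/..O/.OX]-1 (2,0)[..X/.../OOX]-1
p2 X@[O.X/.../.OX]: (0,1)[OXX/.../.OX]+1* (1,0)[O.X/X../.OX]+1 (1,1)[O.X/.X./.OX]+1 (1,2)[O.X/..X/.OX]+1 (2,0)[O.X/.../XOX]+1
p3 O@[OXX/.../.OX]: (1,0)[OXX/O../.OX]-1* (1,1)[OXX/.O./.OX]-1 (1,2)[OXX/..O/.OX]-1 (2,0)[OXX/.../OOX]-1
p4 X@[OXX/O../.OX]: (1,1)[OXX/OX./.OX]+1* (1,2)[OXX/O.X/.OX]+1 (2,0)[OXX/O../XOX]+1
p5 O@[OXX/OX./.OX]: (1,2)[OXX/OXO/.OX]-1* (2,0)[OXX/OX./OOX]-1
p6 X@[OXX/OXO/.OX]: (2,0)[OXX/OXO/XOX]+1*
p7 O@[OXX/OXO/XOX] terminal -1; root [..X/.../.OX] d6

PV length from [..X/.../.OX]: 6 plies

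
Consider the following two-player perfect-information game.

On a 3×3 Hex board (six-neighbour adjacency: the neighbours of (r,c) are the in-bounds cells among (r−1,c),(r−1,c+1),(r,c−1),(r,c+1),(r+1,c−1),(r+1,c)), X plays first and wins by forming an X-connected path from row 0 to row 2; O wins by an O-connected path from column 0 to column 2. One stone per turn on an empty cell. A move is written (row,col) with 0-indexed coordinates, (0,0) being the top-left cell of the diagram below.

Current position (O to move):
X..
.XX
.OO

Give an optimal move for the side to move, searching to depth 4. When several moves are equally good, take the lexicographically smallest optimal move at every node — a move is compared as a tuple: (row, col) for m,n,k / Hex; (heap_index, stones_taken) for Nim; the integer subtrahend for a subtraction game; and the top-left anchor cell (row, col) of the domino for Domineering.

[X../.XX/.OO] O move#1: (0,1):-1/XO./.XX/.OO, (0,2):-1/X.O/.XX/.OO, (1,0):-1/X../OXX/.OO, (2,0):+1/X../.XX/OOO*
[X../.XX/OOO] end (terminal -1, X#2); searched X../.XX/.OO to 4

O's best at [X../.XX/.OO]: (2,0)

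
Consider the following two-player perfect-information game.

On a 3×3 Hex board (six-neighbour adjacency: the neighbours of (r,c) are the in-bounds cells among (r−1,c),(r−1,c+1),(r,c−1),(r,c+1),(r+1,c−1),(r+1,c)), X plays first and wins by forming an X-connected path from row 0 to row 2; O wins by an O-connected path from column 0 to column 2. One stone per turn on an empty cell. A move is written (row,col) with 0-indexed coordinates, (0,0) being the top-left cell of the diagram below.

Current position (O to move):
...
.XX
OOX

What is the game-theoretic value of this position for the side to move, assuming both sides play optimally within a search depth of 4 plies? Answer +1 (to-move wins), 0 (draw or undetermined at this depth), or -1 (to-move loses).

p1 O@[.../.XX/OOX]: (0,0)[O../.XX/OOX]-1* (0,1)[.O./.XX/OOX]-1 (0,2)[..O/.XX/OOX]-1 (1,0)[.../OXX/OOX]-1
p2 X@[O../.XX/OOX]: (0,1)[OX./.XX/OOX]+1* (0,2)[O.X/.XX/OOX]+1 (1,0)[O../XXX/OOX]+1
p3 O@[OX./.XX/OOX] terminal -1; root [.../.XX/OOX] d4

value(.../.XX/OOX, O) = -1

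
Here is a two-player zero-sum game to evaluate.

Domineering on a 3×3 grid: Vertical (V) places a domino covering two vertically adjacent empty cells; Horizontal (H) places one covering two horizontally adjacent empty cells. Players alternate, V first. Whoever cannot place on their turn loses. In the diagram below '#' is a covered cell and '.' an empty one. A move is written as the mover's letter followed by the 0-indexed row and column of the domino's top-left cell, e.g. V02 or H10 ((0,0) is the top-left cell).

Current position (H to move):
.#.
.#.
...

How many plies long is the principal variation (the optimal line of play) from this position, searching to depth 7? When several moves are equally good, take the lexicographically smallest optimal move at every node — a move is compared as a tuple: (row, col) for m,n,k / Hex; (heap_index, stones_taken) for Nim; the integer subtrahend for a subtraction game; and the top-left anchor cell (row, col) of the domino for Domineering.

[.#./.#./...] H move#1: H20:-1/.#./.#./##.*, H21:-1/.#./.#./.##
[.#./.#./##.] V move#2: V00:+1/##./##./##.*, V02:+1/.##/.##/##., V12:+1/.#./.##/###
[##./##./##.] end (terminal -1, H#3); searched .#./.#./... to 7

PV length from [.#./.#./...]: 2 plies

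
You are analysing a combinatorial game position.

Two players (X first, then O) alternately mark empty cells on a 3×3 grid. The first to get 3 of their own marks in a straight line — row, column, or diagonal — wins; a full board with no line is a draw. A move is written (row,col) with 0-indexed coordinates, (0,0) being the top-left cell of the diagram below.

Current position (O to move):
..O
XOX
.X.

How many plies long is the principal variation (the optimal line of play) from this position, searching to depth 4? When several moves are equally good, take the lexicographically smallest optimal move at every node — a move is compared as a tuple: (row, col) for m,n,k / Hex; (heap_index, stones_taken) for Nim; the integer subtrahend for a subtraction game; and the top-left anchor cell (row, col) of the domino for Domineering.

PV length from [..O/XOX/.X.]: 3 plies

p1 O@[..O/XOX/.X.]: (0,0)[O.O/XOX/.X.]+1* (0,1)[.OO/XOX/.X.]+1 (2,0)[..O/XOX/OX.]+1 (2,2)[..O/XOX/.XO]+1
p2 X@[O.O/XOX/.X.]: (0,1)[OXO/XOX/.X.]-1* (2,0)[O.O/XOX/XX.]-1 (2,2)[O.O/XOX/.XX]-1
p3 O@[OXO/XOX/.X.]: (2,0)[OXO/XOX/OX.]+1* (2,2)[OXO/XOX/.XO]+1
p4 X@[OXO/XOX/OX.] terminal -1; root [..O/XOX/.X.] d4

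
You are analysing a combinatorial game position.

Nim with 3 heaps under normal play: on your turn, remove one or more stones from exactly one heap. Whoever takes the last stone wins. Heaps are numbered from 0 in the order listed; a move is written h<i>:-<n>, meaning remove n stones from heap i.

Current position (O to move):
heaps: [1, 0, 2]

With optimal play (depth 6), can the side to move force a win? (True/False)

O winning at [(1,0,2)]: True

[(1,0,2)] O move#1: h0:-1:-1/(0,0,2), h2:-1:+1/(1,0,1)*, h2:-2:-1/(1,0,0)
[(1,0,1)] X move#2: h0:-1:-1/(0,0,1)*, h2:-1:-1/(1,0,0)
[(0,0,1)] O move#3: h2:-1:+1/(0,0,0)*
[(0,0,0)] end (terminal -1, X#4); searched (1,0,2) to 6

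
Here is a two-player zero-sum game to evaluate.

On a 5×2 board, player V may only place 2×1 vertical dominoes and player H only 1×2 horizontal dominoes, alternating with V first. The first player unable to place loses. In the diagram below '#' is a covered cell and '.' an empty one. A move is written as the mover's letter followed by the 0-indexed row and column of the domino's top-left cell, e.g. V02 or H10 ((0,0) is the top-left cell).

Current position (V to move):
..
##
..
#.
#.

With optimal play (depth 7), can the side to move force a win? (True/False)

V winning at [../##/../#./#.]: False

[../##/../#./#.] V move#1: V21:-1/../##/.#/##/#.*, V31:-1/../##/../##/##
[../##/.#/##/#.] H move#2: H00:+1/##/##/.#/##/#.*
[##/##/.#/##/#.] end (terminal -1, V#3); searched ../##/../#./#. to 7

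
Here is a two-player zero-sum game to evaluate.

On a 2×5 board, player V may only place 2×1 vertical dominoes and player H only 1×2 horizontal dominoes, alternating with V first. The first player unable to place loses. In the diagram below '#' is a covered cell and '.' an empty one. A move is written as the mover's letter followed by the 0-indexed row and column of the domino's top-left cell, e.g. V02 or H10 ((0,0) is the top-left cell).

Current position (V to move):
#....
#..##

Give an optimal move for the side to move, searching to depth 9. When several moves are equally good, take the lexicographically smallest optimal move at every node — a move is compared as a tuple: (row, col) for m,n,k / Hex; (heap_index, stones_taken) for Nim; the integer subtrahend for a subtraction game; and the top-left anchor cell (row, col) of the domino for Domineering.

ply 1, V at #..../#..## | V01=-1→##.../##.##; V02=+1→#.#../#.###*
ply 2, H at #.#../#.### | H03=-1→#.###/#.###*
ply 3, V at #.###/#.### | V01=+1→#####/#####*
ply 4: #####/##### is terminal -1 (H); from #..../#..## depth 9

V's best at [#..../#..##]: V02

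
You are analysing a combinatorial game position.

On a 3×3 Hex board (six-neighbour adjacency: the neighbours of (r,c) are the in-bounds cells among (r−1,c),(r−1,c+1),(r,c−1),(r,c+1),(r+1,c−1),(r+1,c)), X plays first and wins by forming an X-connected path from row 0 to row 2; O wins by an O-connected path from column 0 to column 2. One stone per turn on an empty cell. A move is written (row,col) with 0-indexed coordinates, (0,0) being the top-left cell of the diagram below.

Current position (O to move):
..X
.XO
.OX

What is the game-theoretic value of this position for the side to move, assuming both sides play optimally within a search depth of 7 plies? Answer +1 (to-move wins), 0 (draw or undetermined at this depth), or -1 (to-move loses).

[..X/.XO/.OX] O move#1: (0,0):-1/O.X/.XO/.OX, (0,1):-1/.OX/.XO/.OX, (1,0):-1/..X/OXO/.OX, (2,0):+1/..X/.XO/OOX*
[..X/.XO/OOX] end (terminal -1, X#2); searched ..X/.XO/.OX to 7

value(..X/.XO/.OX, O) = +1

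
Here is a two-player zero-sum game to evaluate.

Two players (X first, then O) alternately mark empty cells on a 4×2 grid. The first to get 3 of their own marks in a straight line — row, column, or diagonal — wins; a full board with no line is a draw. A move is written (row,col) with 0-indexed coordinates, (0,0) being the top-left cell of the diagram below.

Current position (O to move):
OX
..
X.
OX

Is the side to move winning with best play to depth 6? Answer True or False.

[OX/../X./OX] O move#1: (1,0):+0/OX/O./X./OX*, (1,1):+0/OX/.O/X./OX, (2,1):+0/OX/../XO/OX
[OX/O./X./OX] X move#2: (1,1):+0/OX/OX/X./OX*, (2,1):+0/OX/O./XX/OX
[OX/OX/X./OX] O move#3: (2,1):+0/OX/OX/XO/OX*
[OX/OX/XO/OX] end (terminal +0, X#4); searched OX/../X./OX to 6

O winning at [OX/../X./OX]: False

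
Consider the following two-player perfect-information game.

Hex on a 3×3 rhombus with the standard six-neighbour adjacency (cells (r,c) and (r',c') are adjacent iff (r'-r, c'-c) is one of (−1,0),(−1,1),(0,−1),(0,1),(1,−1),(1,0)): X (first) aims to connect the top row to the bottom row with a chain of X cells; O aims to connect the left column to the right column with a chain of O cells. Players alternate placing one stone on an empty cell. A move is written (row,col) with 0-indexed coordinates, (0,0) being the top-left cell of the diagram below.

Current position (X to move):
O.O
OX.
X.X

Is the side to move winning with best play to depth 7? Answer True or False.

X winning at [O.O/OX./X.X]: True

[O.O/OX./X.X] X move#1: (0,1):+1/OXO/OX./X.X*, (1,2):-1/O.O/OXX/X.X, (2,1):-1/O.O/OX./XXX
[OXO/OX./X.X] end (terminal -1, O#2); searched O.O/OX./X.X to 7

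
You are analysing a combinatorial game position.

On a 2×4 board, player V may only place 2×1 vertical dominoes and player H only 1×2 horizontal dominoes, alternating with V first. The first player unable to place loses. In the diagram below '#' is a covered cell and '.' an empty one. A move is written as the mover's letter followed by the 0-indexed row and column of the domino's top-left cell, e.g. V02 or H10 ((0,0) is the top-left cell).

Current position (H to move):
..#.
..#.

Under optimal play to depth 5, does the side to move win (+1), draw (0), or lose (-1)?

ply 1, H at ..#./..#. | H00=+1→###./..#.*; H10=+1→..#./###.
ply 2, V at ###./..#. | V03=-1→####/..##*
ply 3, H at ####/..## | H10=+1→####/####*
ply 4: ####/#### is terminal -1 (V); from ..#./..#. depth 5

value(..#./..#., H) = +1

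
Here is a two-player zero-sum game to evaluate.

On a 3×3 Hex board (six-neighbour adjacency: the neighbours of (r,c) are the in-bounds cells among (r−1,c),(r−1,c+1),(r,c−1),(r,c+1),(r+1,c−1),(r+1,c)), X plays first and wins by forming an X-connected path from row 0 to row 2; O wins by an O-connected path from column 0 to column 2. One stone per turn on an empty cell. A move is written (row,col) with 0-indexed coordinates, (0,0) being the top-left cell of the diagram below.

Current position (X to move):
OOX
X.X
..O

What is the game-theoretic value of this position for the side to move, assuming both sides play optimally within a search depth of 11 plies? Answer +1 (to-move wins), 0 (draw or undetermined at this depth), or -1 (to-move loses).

ply 1, X at OOX/X.X/..O | (1,1)=+1→OOX/XXX/..O*; (2,0)=+1→OOX/X.X/X.O; (2,1)=+1→OOX/X.X/.XO
ply 2, O at OOX/XXX/..O | (2,0)=-1→OOX/XXX/O.O*; (2,1)=-1→OOX/XXX/.OO
ply 3, X at OOX/XXX/O.O | (2,1)=+1→OOX/XXX/OXO*
ply 4: OOX/XXX/OXO is terminal -1 (O); from OOX/X.X/..O depth 11

value(OOX/X.X/..O, X) = +1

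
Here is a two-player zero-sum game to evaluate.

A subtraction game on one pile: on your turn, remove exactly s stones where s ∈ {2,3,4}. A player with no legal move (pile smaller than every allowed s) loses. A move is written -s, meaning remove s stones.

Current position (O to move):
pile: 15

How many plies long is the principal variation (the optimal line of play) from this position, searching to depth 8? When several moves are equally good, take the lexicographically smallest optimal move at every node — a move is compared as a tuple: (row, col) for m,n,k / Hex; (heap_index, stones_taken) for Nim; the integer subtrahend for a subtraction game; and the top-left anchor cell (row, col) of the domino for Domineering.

p1 O@[15]: -2[13]+1* -3[12]+1 -4[11]-1
p2 X@[13]: -2[11]-1* -3[10]-1 -4[9]-1
p3 O@[11]: -2[9]-1 -3[8]-1 -4[7]+1*
p4 X@[7]: -2[5]-1* -3[4]-1 -4[3]-1
p5 O@[5]: -2[3]-1 -3[2]-1 -4[1]+1*
p6 X@[1] terminal -1; root [15] d8

PV length from [15]: 5 plies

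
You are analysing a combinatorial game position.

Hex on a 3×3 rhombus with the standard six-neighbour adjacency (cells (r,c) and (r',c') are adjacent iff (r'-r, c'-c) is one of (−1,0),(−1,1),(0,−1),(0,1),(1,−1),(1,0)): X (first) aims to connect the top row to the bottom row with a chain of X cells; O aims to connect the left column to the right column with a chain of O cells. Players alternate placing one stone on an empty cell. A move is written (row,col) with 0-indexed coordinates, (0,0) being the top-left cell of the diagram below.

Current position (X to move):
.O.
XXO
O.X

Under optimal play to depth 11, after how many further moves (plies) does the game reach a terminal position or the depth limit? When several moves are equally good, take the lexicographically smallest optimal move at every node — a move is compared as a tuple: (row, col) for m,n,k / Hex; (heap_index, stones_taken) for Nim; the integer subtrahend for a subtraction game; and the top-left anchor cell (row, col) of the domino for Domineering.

PV length from [.O./XXO/O.X]: 3 plies

[.O./XXO/O.X] X move#1: (0,0):-1/XO./XXO/O.X, (0,2):-1/.OX/XXO/O.X, (2,1):+1/.O./XXO/OXX*
[.O./XXO/OXX] O move#2: (0,0):-1/OO./XXO/OXX*, (0,2):-1/.OO/XXO/OXX
[OO./XXO/OXX] X move#3: (0,2):+1/OOX/XXO/OXX*
[OOX/XXO/OXX] end (terminal -1, O#4); searched .O./XXO/O.X to 11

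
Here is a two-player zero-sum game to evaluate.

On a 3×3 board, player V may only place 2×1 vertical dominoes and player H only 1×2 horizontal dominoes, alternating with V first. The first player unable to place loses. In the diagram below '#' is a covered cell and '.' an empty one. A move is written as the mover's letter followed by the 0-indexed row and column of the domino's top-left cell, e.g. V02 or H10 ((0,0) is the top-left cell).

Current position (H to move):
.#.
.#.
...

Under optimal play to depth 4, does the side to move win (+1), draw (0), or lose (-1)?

value(.#./.#./..., H) = -1

p1 H@[.#./.#./...]: H20[.#./.#./##.]-1* H21[.#./.#./.##]-1
p2 V@[.#./.#./##.]: V00[##./##./##.]+1* V02[.##/.##/##.]+1 V12[.#./.##/###]+1
p3 H@[##./##./##.] terminal -1; root [.#./.#./...] d4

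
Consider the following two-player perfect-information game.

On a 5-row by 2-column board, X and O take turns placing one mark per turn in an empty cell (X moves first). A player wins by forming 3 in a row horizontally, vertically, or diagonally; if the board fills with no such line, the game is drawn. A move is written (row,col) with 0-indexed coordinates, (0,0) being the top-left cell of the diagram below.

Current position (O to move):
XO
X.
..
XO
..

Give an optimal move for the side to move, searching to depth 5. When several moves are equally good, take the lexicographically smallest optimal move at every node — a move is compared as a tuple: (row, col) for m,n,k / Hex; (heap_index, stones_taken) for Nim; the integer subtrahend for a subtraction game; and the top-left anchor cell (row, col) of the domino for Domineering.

[XO/X./../XO/..] O move#1: (1,1):-1/XO/XO/../XO/.., (2,0):+0/XO/X./O./XO/..*, (2,1):-1/XO/X./.O/XO/.., (4,0):-1/XO/X./../XO/O., (4,1):-1/XO/X./../XO/.O
[XO/X./O./XO/..] X move#2: (1,1):+0/XO/XX/O./XO/..*, (2,1):+0/XO/X./OX/XO/.., (4,0):-1/XO/X./O./XO/X., (4,1):+0/XO/X./O./XO/.X
[XO/XX/O./XO/..] O move#3: (2,1):+0/XO/XX/OO/XO/..*, (4,0):+0/XO/XX/O./XO/O., (4,1):+0/XO/XX/O./XO/.O
[XO/XX/OO/XO/..] X move#4: (4,0):-1/XO/XX/OO/XO/X., (4,1):+0/XO/XX/OO/XO/.X*
[XO/XX/OO/XO/.X] O move#5: (4,0):+0/XO/XX/OO/XO/OX*
[XO/XX/OO/XO/OX] end (terminal +0, X#6); searched XO/X./../XO/.. to 5

O's best at [XO/X./../XO/..]: (2,0)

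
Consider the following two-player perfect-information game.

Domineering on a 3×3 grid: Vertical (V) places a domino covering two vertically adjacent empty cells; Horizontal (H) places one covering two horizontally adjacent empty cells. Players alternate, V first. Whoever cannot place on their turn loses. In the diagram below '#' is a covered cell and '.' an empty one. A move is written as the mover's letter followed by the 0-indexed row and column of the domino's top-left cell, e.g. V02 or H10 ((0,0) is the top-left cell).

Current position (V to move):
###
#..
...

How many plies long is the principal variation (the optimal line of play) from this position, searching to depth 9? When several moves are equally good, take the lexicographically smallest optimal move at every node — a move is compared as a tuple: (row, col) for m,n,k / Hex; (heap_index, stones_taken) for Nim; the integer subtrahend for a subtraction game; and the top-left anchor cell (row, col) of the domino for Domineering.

ply 1, V at ###/#../... | V11=+1→###/##./.#.*; V12=-1→###/#.#/..#
ply 2: ###/##./.#. is terminal -1 (H); from ###/#../... depth 9

PV length from [###/#../...]: 1 ply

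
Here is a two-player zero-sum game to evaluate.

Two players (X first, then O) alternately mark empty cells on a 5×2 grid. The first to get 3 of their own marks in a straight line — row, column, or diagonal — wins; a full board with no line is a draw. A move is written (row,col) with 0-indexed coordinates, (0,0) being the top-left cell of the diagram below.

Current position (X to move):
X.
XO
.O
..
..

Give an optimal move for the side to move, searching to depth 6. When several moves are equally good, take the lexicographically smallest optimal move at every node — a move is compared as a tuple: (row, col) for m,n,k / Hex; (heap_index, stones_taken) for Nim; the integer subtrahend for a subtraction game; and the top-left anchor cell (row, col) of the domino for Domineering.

[X./XO/.O/../..] X move#1: (0,1):-1/XX/XO/.O/../.., (2,0):+1/X./XO/XO/../..*, (3,0):-1/X./XO/.O/X./.., (3,1):-1/X./XO/.O/.X/.., (4,0):-1/X./XO/.O/../X., (4,1):-1/X./XO/.O/../.X
[X./XO/XO/../..] end (terminal -1, O#2); searched X./XO/.O/../.. to 6

X's best at [X./XO/.O/../..]: (2,0)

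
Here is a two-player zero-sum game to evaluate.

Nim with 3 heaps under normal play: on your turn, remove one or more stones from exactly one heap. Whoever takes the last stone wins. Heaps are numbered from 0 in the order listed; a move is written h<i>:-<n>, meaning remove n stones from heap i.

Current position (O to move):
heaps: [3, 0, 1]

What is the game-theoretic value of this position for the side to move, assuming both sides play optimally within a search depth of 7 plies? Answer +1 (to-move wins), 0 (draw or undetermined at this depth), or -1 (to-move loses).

p1 O@[(3,0,1)]: h0:-1[(2,0,1)]-1 h0:-2[(1,0,1)]+1* h0:-3[(0,0,1)]-1 h2:-1[(3,0,0)]-1
p2 X@[(1,0,1)]: h0:-1[(0,0,1)]-1* h2:-1[(1,0,0)]-1
p3 O@[(0,0,1)]: h2:-1[(0,0,0)]+1*
p4 X@[(0,0,0)] terminal -1; root [(3,0,1)] d7

value((3,0,1), O) = +1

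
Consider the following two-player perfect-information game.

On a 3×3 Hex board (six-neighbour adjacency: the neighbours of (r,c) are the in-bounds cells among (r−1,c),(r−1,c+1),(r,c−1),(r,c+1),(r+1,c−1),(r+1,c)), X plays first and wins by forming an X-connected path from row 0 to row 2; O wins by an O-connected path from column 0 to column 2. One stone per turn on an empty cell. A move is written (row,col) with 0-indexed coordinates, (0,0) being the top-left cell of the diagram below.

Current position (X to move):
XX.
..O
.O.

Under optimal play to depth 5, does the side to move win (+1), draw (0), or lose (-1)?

value(XX./..O/.O., X) = +1

[XX./..O/.O.] X move#1: (0,2):-1/XXX/..O/.O., (1,0):-1/XX./X.O/.O., (1,1):-1/XX./.XO/.O., (2,0):+1/XX./..O/XO.*, (2,2):-1/XX./..O/.OX
[XX./..O/XO.] O move#2: (0,2):-1/XXO/..O/XO.*, (1,0):-1/XX./O.O/XO., (1,1):-1/XX./.OO/XO., (2,2):-1/XX./..O/XOO
[XXO/..O/XO.] X move#3: (1,0):+1/XXO/X.O/XO.*, (1,1):+1/XXO/.XO/XO., (2,2):+1/XXO/..O/XOX
[XXO/X.O/XO.] end (terminal -1, O#4); searched XX./..O/.O. to 5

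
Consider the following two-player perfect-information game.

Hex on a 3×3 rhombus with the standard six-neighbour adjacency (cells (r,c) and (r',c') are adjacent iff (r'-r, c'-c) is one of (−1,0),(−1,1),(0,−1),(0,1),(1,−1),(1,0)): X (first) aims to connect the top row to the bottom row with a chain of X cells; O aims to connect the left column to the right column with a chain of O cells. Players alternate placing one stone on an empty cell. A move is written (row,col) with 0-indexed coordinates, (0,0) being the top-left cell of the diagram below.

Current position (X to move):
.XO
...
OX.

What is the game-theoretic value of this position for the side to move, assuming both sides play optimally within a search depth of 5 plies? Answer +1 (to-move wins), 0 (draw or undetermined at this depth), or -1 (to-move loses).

value(.XO/.../OX., X) = +1

p1 X@[.XO/.../OX.]: (0,0)[XXO/.../OX.]-1 (1,0)[.XO/X../OX.]-1 (1,1)[.XO/.X./OX.]+1* (1,2)[.XO/..X/OX.]-1 (2,2)[.XO/.../OXX]-1
p2 O@[.XO/.X./OX.] terminal -1; root [.XO/.../OX.] d5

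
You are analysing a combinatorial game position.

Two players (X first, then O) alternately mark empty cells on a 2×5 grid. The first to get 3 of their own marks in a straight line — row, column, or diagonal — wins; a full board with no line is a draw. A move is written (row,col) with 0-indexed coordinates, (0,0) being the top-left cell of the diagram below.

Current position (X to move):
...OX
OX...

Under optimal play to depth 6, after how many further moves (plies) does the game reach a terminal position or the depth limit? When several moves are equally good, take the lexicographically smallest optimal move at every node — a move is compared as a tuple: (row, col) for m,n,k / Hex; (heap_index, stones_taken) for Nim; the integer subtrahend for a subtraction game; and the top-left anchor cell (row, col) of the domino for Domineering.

PV length from [...OX/OX...]: 6 plies

ply 1, X at ...OX/OX... | (0,0)=+0→X..OX/OX...*; (0,1)=+0→.X.OX/OX...; (0,2)=+0→..XOX/OX...; (1,2)=+0→...OX/OXX..; (1,3)=+0→...OX/OX.X.; (1,4)=+0→...OX/OX..X
ply 2, O at X..OX/OX... | (0,1)=+0→XO.OX/OX...*; (0,2)=+0→X.OOX/OX...; (1,2)=+0→X..OX/OXO..; (1,3)=+0→X..OX/OX.O.; (1,4)=+0→X..OX/OX..O
ply 3, X at XO.OX/OX... | (0,2)=+0→XOXOX/OX...*; (1,2)=-1→XO.OX/OXX..; (1,3)=-1→XO.OX/OX.X.; (1,4)=-1→XO.OX/OX..X
ply 4, O at XOXOX/OX... | (1,2)=+0→XOXOX/OXO..*; (1,3)=+0→XOXOX/OX.O.; (1,4)=+0→XOXOX/OX..O
ply 5, X at XOXOX/OXO.. | (1,3)=+0→XOXOX/OXOX.*; (1,4)=+0→XOXOX/OXO.X
ply 6, O at XOXOX/OXOX. | (1,4)=+0→XOXOX/OXOXO*
ply 7: XOXOX/OXOXO is terminal +0 (X); from ...OX/OX... depth 6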